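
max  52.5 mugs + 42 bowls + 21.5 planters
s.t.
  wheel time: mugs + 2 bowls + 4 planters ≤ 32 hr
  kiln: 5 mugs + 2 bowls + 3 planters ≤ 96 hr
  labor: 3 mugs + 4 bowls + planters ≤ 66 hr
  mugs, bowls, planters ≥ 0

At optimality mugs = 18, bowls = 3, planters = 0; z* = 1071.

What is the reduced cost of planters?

Check each constraint at x*: wheel time 24/32 (slack 8); kiln 96/96 (tight); labor 66/66 (tight).
By complementary slackness, y = 0 for the non-binding constraint.
The binding rows give the dual system: 5·y_kiln + 3·y_labor = 52.5 and 2·y_kiln + 4·y_labor = 42.
→ y_kiln = 6 and y_labor = 7.5.
Reduced cost of planters: c₃ − yᵀa₃ = 21.5 − (6·3 + 7.5·1) = 21.5 − 25.5 = -4.

-4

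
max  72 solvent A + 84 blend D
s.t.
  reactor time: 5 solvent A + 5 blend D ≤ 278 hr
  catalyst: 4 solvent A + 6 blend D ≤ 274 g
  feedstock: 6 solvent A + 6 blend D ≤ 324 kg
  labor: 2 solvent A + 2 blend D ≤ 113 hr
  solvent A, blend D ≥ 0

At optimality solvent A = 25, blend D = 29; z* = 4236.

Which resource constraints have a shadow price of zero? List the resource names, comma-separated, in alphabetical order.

labor, reactor time

reactor time: 270/278 (slack 8)
catalyst: 274/274 (binding)
feedstock: 324/324 (binding)
labor: 108/113 (slack 5)
By complementary slackness, a constraint with positive slack has shadow price 0 → labor, reactor time.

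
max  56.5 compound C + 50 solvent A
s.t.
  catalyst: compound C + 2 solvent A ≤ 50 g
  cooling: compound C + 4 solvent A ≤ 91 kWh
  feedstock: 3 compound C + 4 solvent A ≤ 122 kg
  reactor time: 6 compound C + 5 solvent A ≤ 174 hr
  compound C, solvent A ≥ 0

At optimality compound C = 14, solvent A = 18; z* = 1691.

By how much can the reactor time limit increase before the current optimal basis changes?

28

Binding constraints: catalyst, reactor time. The basis is B = [[1,2],[6,5]] with det -7.
Per unit increase in reactor time, x* moves by d = (0.2857, -0.1429).
The basis stays optimal until feedstock becomes binding; allowable increase = 28 hr.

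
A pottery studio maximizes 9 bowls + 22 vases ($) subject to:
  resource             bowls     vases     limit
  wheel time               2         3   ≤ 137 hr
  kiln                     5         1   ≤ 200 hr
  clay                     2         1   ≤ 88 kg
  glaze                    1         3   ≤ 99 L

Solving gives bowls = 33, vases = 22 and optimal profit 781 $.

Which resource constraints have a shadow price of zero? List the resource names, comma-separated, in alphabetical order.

wheel time: 132/137 (slack 5)
kiln: 187/200 (slack 13)
clay: 88/88 (binding)
glaze: 99/99 (binding)
By complementary slackness, a constraint with positive slack has shadow price 0 → kiln, wheel time.

kiln, wheel time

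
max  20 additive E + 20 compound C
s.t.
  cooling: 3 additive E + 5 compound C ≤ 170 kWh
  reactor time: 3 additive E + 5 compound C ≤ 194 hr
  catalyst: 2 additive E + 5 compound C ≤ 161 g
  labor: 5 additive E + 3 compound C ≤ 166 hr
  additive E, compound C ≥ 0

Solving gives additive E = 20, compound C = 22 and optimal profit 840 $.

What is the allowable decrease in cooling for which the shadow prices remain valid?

Binding constraints: cooling, labor. The basis is B = [[3,5],[5,3]] with det -16.
Per unit decrease in cooling, x* moves by d = (0.1875, -0.3125).
The basis stays optimal until compound C reaches 0; allowable decrease = 70.4 kWh.

70.4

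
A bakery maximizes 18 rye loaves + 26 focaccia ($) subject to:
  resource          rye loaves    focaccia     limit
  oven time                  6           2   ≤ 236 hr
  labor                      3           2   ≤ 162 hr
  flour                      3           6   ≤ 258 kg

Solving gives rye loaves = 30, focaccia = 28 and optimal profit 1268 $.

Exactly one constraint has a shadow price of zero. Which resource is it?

oven time: 236/236 (binding)
labor: 146/162 (slack 16)
flour: 258/258 (binding)
By complementary slackness, a constraint with positive slack has shadow price 0 → labor.

labor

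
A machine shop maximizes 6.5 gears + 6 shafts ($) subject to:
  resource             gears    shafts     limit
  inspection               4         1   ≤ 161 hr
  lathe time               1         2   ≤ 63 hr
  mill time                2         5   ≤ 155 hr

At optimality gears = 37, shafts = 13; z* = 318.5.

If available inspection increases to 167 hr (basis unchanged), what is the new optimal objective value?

324.5

Check each constraint at x*: inspection 161/161 (tight); lathe time 63/63 (tight); mill time 139/155 (slack 16).
Slack constraints have shadow price 0 (complementary slackness).
The binding rows give the dual system: 4·y_inspection + 1·y_lathe time = 6.5 and 1·y_inspection + 2·y_lathe time = 6.
→ y_inspection = 1 and y_lathe time = 2.5.
Δz = y_inspection·Δb = 1 × (6) = 6, so new z* = 318.5 + 6 = 324.5.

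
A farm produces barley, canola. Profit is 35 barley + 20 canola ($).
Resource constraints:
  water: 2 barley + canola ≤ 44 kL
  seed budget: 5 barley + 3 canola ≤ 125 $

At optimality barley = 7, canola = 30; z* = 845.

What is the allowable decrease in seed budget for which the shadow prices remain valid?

15

Binding constraints: water, seed budget. The basis is B = [[2,1],[5,3]] with det 1.
Per unit decrease in seed budget, x* moves by d = (1, -2).
The basis stays optimal until canola reaches 0; allowable decrease = 15 $.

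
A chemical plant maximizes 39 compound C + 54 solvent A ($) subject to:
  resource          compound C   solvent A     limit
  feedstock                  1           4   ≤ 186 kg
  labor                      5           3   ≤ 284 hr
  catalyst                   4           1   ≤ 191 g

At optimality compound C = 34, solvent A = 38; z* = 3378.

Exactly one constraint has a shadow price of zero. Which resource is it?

catalyst

feedstock: 186/186 (binding)
labor: 284/284 (binding)
catalyst: 174/191 (slack 17)
By complementary slackness, a constraint with positive slack has shadow price 0 → catalyst.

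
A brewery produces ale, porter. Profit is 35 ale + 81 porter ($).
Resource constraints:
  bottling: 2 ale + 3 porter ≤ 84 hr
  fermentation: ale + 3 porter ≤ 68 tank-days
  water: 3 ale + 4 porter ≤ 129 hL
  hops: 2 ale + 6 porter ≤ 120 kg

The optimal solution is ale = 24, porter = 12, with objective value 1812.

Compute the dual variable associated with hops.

Binding: bottling and hops. Non-binding: fermentation (8 unused), water (9 unused).
By complementary slackness, y = 0 for the non-binding constraints.
From A_Bᵀ y = c: 2·y_bottling + 2·y_hops = 35; 3·y_bottling + 6·y_hops = 81.
This yields shadow prices y_bottling = 8, y_hops = 9.5.
Shadow price of hops = 9.5.

9.5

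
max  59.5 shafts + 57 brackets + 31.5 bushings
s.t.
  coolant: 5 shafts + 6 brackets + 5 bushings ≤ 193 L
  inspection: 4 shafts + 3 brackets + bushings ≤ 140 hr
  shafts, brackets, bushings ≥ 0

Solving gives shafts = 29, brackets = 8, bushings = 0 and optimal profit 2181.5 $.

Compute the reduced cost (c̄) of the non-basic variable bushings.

-4

Check each constraint at x*: coolant 193/193 (tight); inspection 140/140 (tight).
The binding rows give the dual system: 5·y_coolant + 4·y_inspection = 59.5 and 6·y_coolant + 3·y_inspection = 57.
Solving: y_coolant = 5.5, y_inspection = 8.
Reduced cost of bushings: c₃ − yᵀa₃ = 31.5 − (5.5·5 + 8·1) = 31.5 − 35.5 = -4.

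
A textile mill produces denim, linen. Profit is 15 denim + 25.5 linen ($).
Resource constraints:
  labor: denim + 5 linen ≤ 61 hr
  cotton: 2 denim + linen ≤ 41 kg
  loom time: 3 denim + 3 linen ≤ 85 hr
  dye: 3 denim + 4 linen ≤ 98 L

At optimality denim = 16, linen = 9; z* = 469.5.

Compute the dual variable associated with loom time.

Binding: labor and cotton. Non-binding: loom time (10 unused), dye (14 unused).
Since loom time, dye are not tight, their duals are 0.
Dual feasibility on the basic columns requires 1·y_labor + 2·y_cotton = 15, 5·y_labor + 1·y_cotton = 25.5.
→ y_labor = 4 and y_cotton = 5.5.
Shadow price of loom time = 0.

0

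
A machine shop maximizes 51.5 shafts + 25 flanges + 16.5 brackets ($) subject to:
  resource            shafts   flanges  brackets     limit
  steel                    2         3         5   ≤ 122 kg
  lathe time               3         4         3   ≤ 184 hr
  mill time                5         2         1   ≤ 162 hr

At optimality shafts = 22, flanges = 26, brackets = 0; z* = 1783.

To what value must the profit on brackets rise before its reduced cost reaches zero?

19.5

Check each constraint at x*: steel 122/122 (tight); lathe time 170/184 (slack 14); mill time 162/162 (tight).
Slack constraints have shadow price 0 (complementary slackness).
The binding rows give the dual system: 2·y_steel + 5·y_mill time = 51.5 and 3·y_steel + 2·y_mill time = 25.
→ y_steel = 2 and y_mill time = 9.5.
brackets enters the basis when its profit ≥ yᵀa₃ = 2·5 + 9.5·1 = 19.5.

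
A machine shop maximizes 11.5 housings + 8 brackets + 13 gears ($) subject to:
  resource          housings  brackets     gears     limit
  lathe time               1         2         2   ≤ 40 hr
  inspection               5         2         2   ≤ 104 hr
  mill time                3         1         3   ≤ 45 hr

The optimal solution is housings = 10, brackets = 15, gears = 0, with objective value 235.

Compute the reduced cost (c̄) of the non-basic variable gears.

-1

At the optimum: lathe time uses 40 of 40 (binding); inspection uses 80 of 104 (slack = 24); mill time uses 45 of 45 (binding).
By complementary slackness, y = 0 for the non-binding constraint.
Dual feasibility on the basic columns requires 1·y_lathe time + 3·y_mill time = 11.5, 2·y_lathe time + 1·y_mill time = 8.
This yields shadow prices y_lathe time = 2.5, y_mill time = 3.
Reduced cost of gears: c₃ − yᵀa₃ = 13 − (2.5·2 + 3·3) = 13 − 14 = -1.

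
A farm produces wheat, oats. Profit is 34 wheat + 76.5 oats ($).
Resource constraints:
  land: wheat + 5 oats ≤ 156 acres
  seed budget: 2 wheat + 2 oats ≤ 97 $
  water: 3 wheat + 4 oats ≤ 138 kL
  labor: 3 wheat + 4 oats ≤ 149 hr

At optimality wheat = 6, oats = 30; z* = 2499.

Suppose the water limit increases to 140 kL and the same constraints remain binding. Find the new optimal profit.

Binding: land and water. Non-binding: seed budget (25 unused), labor (11 unused).
By complementary slackness, y = 0 for the non-binding constraints.
From A_Bᵀ y = c: 1·y_land + 3·y_water = 34; 5·y_land + 4·y_water = 76.5.
This yields shadow prices y_land = 8.5, y_water = 8.5.
Δz = y_water·Δb = 8.5 × (2) = 17, so new z* = 2499 + 17 = 2516.

2516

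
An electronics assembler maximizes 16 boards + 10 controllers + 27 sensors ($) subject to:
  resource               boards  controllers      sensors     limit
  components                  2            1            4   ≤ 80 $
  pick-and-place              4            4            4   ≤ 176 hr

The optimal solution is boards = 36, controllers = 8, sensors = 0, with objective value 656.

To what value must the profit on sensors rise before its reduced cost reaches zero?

At the optimum: components uses 80 of 80 (binding); pick-and-place uses 176 of 176 (binding).
Dual feasibility on the basic columns requires 2·y_components + 4·y_pick-and-place = 16, 1·y_components + 4·y_pick-and-place = 10.
→ y_components = 6 and y_pick-and-place = 1.
sensors enters the basis when its profit ≥ yᵀa₃ = 6·4 + 1·4 = 28.

28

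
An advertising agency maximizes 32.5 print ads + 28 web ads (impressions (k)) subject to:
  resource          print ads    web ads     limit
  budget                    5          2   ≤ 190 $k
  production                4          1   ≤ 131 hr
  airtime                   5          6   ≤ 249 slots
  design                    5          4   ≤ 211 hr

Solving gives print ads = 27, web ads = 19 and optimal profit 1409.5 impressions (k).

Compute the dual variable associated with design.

5.5

At the optimum: budget uses 173 of 190 (slack = 17); production uses 127 of 131 (slack = 4); airtime uses 249 of 249 (binding); design uses 211 of 211 (binding).
Since budget, production are not tight, their duals are 0.
Dual feasibility on the basic columns requires 5·y_airtime + 5·y_design = 32.5, 6·y_airtime + 4·y_design = 28.
→ y_airtime = 1 and y_design = 5.5.
Shadow price of design = 5.5.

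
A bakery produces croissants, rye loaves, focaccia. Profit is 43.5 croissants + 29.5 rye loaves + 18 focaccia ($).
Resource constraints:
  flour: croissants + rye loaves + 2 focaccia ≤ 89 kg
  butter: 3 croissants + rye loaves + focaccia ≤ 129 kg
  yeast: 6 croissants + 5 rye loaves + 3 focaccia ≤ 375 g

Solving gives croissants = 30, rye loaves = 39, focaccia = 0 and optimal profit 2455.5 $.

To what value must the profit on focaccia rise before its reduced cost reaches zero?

19.5

Check each constraint at x*: flour 69/89 (slack 20); butter 129/129 (tight); yeast 375/375 (tight).
Slack constraints have shadow price 0 (complementary slackness).
The binding rows give the dual system: 3·y_butter + 6·y_yeast = 43.5 and 1·y_butter + 5·y_yeast = 29.5.
Solving: y_butter = 4.5, y_yeast = 5.
focaccia enters the basis when its profit ≥ yᵀa₃ = 4.5·1 + 5·3 = 19.5.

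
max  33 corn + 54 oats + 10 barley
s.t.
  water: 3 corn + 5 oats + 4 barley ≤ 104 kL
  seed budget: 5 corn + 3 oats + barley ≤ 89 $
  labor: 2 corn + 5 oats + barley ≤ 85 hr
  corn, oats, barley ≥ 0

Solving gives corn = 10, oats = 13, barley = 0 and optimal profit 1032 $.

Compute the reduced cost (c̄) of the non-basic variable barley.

-2

At the optimum: water uses 95 of 104 (slack = 9); seed budget uses 89 of 89 (binding); labor uses 85 of 85 (binding).
By complementary slackness, y = 0 for the non-binding constraint.
Dual feasibility on the basic columns requires 5·y_seed budget + 2·y_labor = 33, 3·y_seed budget + 5·y_labor = 54.
Solving: y_seed budget = 3, y_labor = 9.
Reduced cost of barley: c₃ − yᵀa₃ = 10 − (3·1 + 9·1) = 10 − 12 = -2.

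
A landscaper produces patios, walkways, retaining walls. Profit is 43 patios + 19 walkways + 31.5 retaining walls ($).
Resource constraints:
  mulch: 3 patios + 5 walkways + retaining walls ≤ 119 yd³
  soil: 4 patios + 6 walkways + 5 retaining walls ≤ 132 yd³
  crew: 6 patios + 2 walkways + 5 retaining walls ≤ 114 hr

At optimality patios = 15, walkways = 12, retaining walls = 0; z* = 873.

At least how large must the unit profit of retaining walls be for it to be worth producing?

At the optimum: mulch uses 105 of 119 (slack = 14); soil uses 132 of 132 (binding); crew uses 114 of 114 (binding).
By complementary slackness, y = 0 for the non-binding constraint.
The binding rows give the dual system: 4·y_soil + 6·y_crew = 43 and 6·y_soil + 2·y_crew = 19.
This yields shadow prices y_soil = 1, y_crew = 6.5.
retaining walls enters the basis when its profit ≥ yᵀa₃ = 1·5 + 6.5·5 = 37.5.

37.5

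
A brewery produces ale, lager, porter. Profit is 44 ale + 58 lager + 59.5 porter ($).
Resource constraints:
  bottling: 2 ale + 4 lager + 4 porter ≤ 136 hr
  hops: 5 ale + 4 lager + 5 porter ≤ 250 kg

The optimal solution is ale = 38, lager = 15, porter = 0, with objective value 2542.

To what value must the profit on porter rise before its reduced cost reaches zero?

At the optimum: bottling uses 136 of 136 (binding); hops uses 250 of 250 (binding).
The binding rows give the dual system: 2·y_bottling + 5·y_hops = 44 and 4·y_bottling + 4·y_hops = 58.
→ y_bottling = 9.5 and y_hops = 5.
porter enters the basis when its profit ≥ yᵀa₃ = 9.5·4 + 5·5 = 63.

63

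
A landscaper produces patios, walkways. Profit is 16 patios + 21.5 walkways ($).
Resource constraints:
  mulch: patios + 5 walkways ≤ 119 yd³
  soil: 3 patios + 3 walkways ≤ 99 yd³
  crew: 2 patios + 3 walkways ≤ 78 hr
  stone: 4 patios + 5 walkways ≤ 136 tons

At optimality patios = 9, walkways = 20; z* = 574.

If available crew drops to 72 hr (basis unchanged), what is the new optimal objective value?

556

At the optimum: mulch uses 109 of 119 (slack = 10); soil uses 87 of 99 (slack = 12); crew uses 78 of 78 (binding); stone uses 136 of 136 (binding).
Since mulch, soil are not tight, their duals are 0.
From A_Bᵀ y = c: 2·y_crew + 4·y_stone = 16; 3·y_crew + 5·y_stone = 21.5.
→ y_crew = 3 and y_stone = 2.5.
Δz = y_crew·Δb = 3 × (-6) = -18, so new z* = 574 − 18 = 556.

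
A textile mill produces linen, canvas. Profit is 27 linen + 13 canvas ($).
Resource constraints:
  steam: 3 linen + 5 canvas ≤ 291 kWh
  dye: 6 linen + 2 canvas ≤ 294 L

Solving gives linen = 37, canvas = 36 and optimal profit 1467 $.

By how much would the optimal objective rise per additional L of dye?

Both steam and dye are binding at x*.
From A_Bᵀ y = c: 3·y_steam + 6·y_dye = 27; 5·y_steam + 2·y_dye = 13.
This yields shadow prices y_steam = 1, y_dye = 4.
Shadow price of dye = 4.

4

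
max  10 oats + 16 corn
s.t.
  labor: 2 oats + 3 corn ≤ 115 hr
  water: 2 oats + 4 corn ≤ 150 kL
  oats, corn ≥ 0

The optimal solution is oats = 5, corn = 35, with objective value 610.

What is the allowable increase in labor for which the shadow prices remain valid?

35

Binding constraints: labor, water. The basis is B = [[2,3],[2,4]] with det 2.
Per unit increase in labor, x* moves by d = (2, -1).
The basis stays optimal until corn reaches 0; allowable increase = 35 hr.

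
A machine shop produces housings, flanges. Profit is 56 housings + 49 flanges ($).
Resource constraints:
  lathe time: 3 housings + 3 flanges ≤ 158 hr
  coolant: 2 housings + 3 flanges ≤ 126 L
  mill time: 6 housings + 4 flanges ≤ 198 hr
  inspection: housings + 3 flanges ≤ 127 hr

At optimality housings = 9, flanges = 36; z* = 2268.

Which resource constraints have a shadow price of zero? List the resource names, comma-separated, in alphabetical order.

inspection, lathe time

lathe time: 135/158 (slack 23)
coolant: 126/126 (binding)
mill time: 198/198 (binding)
inspection: 117/127 (slack 10)
By complementary slackness, a constraint with positive slack has shadow price 0 → inspection, lathe time.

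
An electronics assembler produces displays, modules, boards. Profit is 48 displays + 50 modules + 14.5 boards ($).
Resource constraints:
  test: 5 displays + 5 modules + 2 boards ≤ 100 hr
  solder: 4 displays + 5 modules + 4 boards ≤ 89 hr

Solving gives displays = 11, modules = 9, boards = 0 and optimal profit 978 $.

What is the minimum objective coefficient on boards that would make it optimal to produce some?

Check each constraint at x*: test 100/100 (tight); solder 89/89 (tight).
From A_Bᵀ y = c: 5·y_test + 4·y_solder = 48; 5·y_test + 5·y_solder = 50.
Solving: y_test = 8, y_solder = 2.
boards enters the basis when its profit ≥ yᵀa₃ = 8·2 + 2·4 = 24.

24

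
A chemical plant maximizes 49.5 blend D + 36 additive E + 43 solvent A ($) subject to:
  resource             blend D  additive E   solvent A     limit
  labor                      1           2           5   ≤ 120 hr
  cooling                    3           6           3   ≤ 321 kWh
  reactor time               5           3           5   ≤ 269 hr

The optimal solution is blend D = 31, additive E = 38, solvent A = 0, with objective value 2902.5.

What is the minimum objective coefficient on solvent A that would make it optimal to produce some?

49.5

At the optimum: labor uses 107 of 120 (slack = 13); cooling uses 321 of 321 (binding); reactor time uses 269 of 269 (binding).
By complementary slackness, y = 0 for the non-binding constraint.
From A_Bᵀ y = c: 3·y_cooling + 5·y_reactor time = 49.5; 6·y_cooling + 3·y_reactor time = 36.
→ y_cooling = 1.5 and y_reactor time = 9.
solvent A enters the basis when its profit ≥ yᵀa₃ = 1.5·3 + 9·5 = 49.5.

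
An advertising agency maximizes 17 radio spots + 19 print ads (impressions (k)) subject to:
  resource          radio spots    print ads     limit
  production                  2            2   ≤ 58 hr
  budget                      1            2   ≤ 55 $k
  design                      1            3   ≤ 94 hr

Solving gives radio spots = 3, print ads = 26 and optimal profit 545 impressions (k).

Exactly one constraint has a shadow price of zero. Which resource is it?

design

production: 58/58 (binding)
budget: 55/55 (binding)
design: 81/94 (slack 13)
By complementary slackness, a constraint with positive slack has shadow price 0 → design.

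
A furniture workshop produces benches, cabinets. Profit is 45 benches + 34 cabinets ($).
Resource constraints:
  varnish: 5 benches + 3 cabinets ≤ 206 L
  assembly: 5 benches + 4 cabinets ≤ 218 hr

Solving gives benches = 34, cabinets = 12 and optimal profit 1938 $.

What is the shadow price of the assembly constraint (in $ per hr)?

7

Check each constraint at x*: varnish 206/206 (tight); assembly 218/218 (tight).
The binding rows give the dual system: 5·y_varnish + 5·y_assembly = 45 and 3·y_varnish + 4·y_assembly = 34.
Solving: y_varnish = 2, y_assembly = 7.
Shadow price of assembly = 7.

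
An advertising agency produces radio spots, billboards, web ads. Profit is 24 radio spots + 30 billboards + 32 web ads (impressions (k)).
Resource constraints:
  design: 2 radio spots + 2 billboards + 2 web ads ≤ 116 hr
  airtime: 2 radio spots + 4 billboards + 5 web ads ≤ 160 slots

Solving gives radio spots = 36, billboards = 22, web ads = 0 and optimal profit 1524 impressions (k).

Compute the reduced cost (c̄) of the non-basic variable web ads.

-1

At the optimum: design uses 116 of 116 (binding); airtime uses 160 of 160 (binding).
From A_Bᵀ y = c: 2·y_design + 2·y_airtime = 24; 2·y_design + 4·y_airtime = 30.
Solving: y_design = 9, y_airtime = 3.
Reduced cost of web ads: c₃ − yᵀa₃ = 32 − (9·2 + 3·5) = 32 − 33 = -1.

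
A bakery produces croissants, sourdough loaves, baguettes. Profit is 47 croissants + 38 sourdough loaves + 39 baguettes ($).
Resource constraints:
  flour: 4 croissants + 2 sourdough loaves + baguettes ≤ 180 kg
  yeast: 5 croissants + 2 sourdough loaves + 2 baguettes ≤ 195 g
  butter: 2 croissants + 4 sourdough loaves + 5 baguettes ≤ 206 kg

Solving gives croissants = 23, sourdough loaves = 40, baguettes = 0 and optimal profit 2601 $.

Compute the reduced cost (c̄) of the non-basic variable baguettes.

-5

At the optimum: flour uses 172 of 180 (slack = 8); yeast uses 195 of 195 (binding); butter uses 206 of 206 (binding).
By complementary slackness, y = 0 for the non-binding constraint.
Dual feasibility on the basic columns requires 5·y_yeast + 2·y_butter = 47, 2·y_yeast + 4·y_butter = 38.
→ y_yeast = 7 and y_butter = 6.
Reduced cost of baguettes: c₃ − yᵀa₃ = 39 − (7·2 + 6·5) = 39 − 44 = -5.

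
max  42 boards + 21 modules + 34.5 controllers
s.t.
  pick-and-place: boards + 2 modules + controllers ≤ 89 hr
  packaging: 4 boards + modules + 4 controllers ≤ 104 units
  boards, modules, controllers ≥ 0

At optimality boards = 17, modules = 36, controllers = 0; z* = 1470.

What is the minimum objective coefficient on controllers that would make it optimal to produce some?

At the optimum: pick-and-place uses 89 of 89 (binding); packaging uses 104 of 104 (binding).
From A_Bᵀ y = c: 1·y_pick-and-place + 4·y_packaging = 42; 2·y_pick-and-place + 1·y_packaging = 21.
Solving: y_pick-and-place = 6, y_packaging = 9.
controllers enters the basis when its profit ≥ yᵀa₃ = 6·1 + 9·4 = 42.

42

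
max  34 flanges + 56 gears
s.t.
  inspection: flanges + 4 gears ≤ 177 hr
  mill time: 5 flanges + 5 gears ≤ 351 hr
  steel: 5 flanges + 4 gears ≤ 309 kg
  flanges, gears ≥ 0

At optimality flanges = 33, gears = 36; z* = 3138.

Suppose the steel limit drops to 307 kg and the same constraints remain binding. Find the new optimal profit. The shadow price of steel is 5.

3128

Δb = -2, so new z* = 3138 + (5)·(-2) = 3138 − 10 = 3128.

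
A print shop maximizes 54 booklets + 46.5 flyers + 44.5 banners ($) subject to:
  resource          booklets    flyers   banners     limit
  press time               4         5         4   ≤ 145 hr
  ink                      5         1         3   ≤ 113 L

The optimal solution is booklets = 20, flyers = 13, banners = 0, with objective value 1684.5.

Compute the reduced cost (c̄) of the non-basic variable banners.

-1.5

Check each constraint at x*: press time 145/145 (tight); ink 113/113 (tight).
The binding rows give the dual system: 4·y_press time + 5·y_ink = 54 and 5·y_press time + 1·y_ink = 46.5.
This yields shadow prices y_press time = 8.5, y_ink = 4.
Reduced cost of banners: c₃ − yᵀa₃ = 44.5 − (8.5·4 + 4·3) = 44.5 − 46 = -1.5.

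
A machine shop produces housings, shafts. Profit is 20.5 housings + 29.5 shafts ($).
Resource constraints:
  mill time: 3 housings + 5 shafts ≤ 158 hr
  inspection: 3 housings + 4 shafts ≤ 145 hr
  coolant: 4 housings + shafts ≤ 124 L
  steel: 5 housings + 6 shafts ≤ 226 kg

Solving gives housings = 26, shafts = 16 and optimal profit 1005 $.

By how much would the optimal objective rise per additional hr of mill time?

At the optimum: mill time uses 158 of 158 (binding); inspection uses 142 of 145 (slack = 3); coolant uses 120 of 124 (slack = 4); steel uses 226 of 226 (binding).
Slack constraints have shadow price 0 (complementary slackness).
The binding rows give the dual system: 3·y_mill time + 5·y_steel = 20.5 and 5·y_mill time + 6·y_steel = 29.5.
Solving: y_mill time = 3.5, y_steel = 2.
Shadow price of mill time = 3.5.

3.5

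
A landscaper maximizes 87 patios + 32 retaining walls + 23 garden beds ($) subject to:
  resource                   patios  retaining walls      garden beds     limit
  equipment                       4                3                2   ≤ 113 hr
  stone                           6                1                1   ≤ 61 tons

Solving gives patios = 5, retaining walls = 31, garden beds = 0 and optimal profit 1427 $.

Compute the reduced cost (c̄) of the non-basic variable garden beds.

-1.5

Both equipment and stone are binding at x*.
From A_Bᵀ y = c: 4·y_equipment + 6·y_stone = 87; 3·y_equipment + 1·y_stone = 32.
→ y_equipment = 7.5 and y_stone = 9.5.
Reduced cost of garden beds: c₃ − yᵀa₃ = 23 − (7.5·2 + 9.5·1) = 23 − 24.5 = -1.5.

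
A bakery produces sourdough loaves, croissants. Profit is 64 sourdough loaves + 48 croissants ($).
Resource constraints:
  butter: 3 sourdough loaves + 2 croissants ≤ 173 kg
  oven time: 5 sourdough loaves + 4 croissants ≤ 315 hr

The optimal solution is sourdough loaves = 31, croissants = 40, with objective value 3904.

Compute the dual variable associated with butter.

8

At the optimum: butter uses 173 of 173 (binding); oven time uses 315 of 315 (binding).
From A_Bᵀ y = c: 3·y_butter + 5·y_oven time = 64; 2·y_butter + 4·y_oven time = 48.
Solving: y_butter = 8, y_oven time = 8.
Shadow price of butter = 8.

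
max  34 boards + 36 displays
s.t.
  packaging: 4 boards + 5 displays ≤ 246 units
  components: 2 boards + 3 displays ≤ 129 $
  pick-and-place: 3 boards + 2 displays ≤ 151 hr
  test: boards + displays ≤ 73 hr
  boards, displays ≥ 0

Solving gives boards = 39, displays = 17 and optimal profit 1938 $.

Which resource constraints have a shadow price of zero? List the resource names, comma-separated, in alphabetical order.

packaging: 241/246 (slack 5)
components: 129/129 (binding)
pick-and-place: 151/151 (binding)
test: 56/73 (slack 17)
By complementary slackness, a constraint with positive slack has shadow price 0 → packaging, test.

packaging, test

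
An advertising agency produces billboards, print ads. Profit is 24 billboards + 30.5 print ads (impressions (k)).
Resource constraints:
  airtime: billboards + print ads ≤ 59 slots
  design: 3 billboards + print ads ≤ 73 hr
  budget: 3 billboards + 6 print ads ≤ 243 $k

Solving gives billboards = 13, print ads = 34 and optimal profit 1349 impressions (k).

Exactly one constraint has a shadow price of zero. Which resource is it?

airtime: 47/59 (slack 12)
design: 73/73 (binding)
budget: 243/243 (binding)
By complementary slackness, a constraint with positive slack has shadow price 0 → airtime.

airtime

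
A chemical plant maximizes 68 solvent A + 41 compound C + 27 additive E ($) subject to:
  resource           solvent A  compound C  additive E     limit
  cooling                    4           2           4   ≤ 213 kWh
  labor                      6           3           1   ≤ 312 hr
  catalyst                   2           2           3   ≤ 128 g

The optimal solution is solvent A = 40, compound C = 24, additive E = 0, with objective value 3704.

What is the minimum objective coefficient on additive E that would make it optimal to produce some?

At the optimum: cooling uses 208 of 213 (slack = 5); labor uses 312 of 312 (binding); catalyst uses 128 of 128 (binding).
By complementary slackness, y = 0 for the non-binding constraint.
From A_Bᵀ y = c: 6·y_labor + 2·y_catalyst = 68; 3·y_labor + 2·y_catalyst = 41.
→ y_labor = 9 and y_catalyst = 7.
additive E enters the basis when its profit ≥ yᵀa₃ = 9·1 + 7·3 = 30.

30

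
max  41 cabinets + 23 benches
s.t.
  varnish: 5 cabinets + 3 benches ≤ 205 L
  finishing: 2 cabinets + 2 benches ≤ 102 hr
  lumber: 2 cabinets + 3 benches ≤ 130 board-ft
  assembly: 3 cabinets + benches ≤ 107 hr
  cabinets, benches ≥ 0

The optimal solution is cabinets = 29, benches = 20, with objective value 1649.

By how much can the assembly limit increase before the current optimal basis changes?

Binding constraints: varnish, assembly. The basis is B = [[5,3],[3,1]] with det -4.
Per unit increase in assembly, x* moves by d = (0.75, -1.25).
The basis stays optimal until benches reaches 0; allowable increase = 16 hr.

16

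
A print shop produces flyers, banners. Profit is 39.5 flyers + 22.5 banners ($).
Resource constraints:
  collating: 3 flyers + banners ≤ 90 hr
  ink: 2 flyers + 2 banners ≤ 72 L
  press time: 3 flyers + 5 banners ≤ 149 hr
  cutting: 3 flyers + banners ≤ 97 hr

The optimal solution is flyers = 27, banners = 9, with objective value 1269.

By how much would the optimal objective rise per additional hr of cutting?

0

At the optimum: collating uses 90 of 90 (binding); ink uses 72 of 72 (binding); press time uses 126 of 149 (slack = 23); cutting uses 90 of 97 (slack = 7).
Since press time, cutting are not tight, their duals are 0.
From A_Bᵀ y = c: 3·y_collating + 2·y_ink = 39.5; 1·y_collating + 2·y_ink = 22.5.
→ y_collating = 8.5 and y_ink = 7.
Shadow price of cutting = 0.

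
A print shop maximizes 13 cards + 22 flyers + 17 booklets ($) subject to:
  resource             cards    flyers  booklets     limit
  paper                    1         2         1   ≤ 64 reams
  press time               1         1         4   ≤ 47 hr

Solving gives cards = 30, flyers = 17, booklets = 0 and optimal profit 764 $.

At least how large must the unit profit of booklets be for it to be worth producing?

25

Check each constraint at x*: paper 64/64 (tight); press time 47/47 (tight).
Dual feasibility on the basic columns requires 1·y_paper + 1·y_press time = 13, 2·y_paper + 1·y_press time = 22.
This yields shadow prices y_paper = 9, y_press time = 4.
booklets enters the basis when its profit ≥ yᵀa₃ = 9·1 + 4·4 = 25.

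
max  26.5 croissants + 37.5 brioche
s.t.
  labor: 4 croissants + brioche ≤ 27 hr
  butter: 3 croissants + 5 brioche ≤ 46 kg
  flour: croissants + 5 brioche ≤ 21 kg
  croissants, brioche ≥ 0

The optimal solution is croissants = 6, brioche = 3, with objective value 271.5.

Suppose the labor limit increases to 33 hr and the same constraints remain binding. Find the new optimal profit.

301.5

At the optimum: labor uses 27 of 27 (binding); butter uses 33 of 46 (slack = 13); flour uses 21 of 21 (binding).
By complementary slackness, y = 0 for the non-binding constraint.
The binding rows give the dual system: 4·y_labor + 1·y_flour = 26.5 and 1·y_labor + 5·y_flour = 37.5.
→ y_labor = 5 and y_flour = 6.5.
Δz = y_labor·Δb = 5 × (6) = 30, so new z* = 271.5 + 30 = 301.5.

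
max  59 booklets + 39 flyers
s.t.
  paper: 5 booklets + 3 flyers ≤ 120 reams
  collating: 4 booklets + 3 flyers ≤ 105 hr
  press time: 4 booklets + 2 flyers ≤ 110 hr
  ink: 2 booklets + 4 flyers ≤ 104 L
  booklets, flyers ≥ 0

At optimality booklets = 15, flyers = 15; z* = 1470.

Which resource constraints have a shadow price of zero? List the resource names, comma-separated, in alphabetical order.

ink, press time

paper: 120/120 (binding)
collating: 105/105 (binding)
press time: 90/110 (slack 20)
ink: 90/104 (slack 14)
By complementary slackness, a constraint with positive slack has shadow price 0 → ink, press time.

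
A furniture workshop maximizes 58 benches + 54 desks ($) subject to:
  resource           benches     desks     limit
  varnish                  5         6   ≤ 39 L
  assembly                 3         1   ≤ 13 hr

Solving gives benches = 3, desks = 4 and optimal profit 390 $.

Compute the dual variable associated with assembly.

6

At the optimum: varnish uses 39 of 39 (binding); assembly uses 13 of 13 (binding).
From A_Bᵀ y = c: 5·y_varnish + 3·y_assembly = 58; 6·y_varnish + 1·y_assembly = 54.
Solving: y_varnish = 8, y_assembly = 6.
Shadow price of assembly = 6.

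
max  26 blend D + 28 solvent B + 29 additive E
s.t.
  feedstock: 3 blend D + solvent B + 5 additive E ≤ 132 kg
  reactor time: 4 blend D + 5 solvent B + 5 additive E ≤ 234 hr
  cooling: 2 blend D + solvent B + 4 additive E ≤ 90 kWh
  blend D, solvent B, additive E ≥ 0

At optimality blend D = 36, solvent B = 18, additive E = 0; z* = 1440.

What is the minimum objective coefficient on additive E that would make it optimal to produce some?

37

At the optimum: feedstock uses 126 of 132 (slack = 6); reactor time uses 234 of 234 (binding); cooling uses 90 of 90 (binding).
Since feedstock is not tight, its dual is 0.
From A_Bᵀ y = c: 4·y_reactor time + 2·y_cooling = 26; 5·y_reactor time + 1·y_cooling = 28.
This yields shadow prices y_reactor time = 5, y_cooling = 3.
additive E enters the basis when its profit ≥ yᵀa₃ = 5·5 + 3·4 = 37.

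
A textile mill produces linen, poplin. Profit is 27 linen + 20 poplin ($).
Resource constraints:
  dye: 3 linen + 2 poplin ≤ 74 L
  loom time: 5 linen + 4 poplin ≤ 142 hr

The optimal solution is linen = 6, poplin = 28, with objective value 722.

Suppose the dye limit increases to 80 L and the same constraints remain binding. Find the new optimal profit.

At the optimum: dye uses 74 of 74 (binding); loom time uses 142 of 142 (binding).
The binding rows give the dual system: 3·y_dye + 5·y_loom time = 27 and 2·y_dye + 4·y_loom time = 20.
Solving: y_dye = 4, y_loom time = 3.
Δz = y_dye·Δb = 4 × (6) = 24, so new z* = 722 + 24 = 746.

746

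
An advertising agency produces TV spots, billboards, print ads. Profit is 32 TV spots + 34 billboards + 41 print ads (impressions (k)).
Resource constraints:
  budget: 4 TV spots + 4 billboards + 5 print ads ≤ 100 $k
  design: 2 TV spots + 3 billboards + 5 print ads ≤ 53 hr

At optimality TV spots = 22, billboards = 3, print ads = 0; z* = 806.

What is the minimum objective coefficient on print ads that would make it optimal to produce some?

Both budget and design are binding at x*.
The binding rows give the dual system: 4·y_budget + 2·y_design = 32 and 4·y_budget + 3·y_design = 34.
This yields shadow prices y_budget = 7, y_design = 2.
print ads enters the basis when its profit ≥ yᵀa₃ = 7·5 + 2·5 = 45.

45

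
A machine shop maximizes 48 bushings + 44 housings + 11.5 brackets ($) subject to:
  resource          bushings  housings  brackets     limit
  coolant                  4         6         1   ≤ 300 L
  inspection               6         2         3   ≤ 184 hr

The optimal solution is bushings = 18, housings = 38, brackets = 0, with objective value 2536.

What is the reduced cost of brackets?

Check each constraint at x*: coolant 300/300 (tight); inspection 184/184 (tight).
From A_Bᵀ y = c: 4·y_coolant + 6·y_inspection = 48; 6·y_coolant + 2·y_inspection = 44.
→ y_coolant = 6 and y_inspection = 4.
Reduced cost of brackets: c₃ − yᵀa₃ = 11.5 − (6·1 + 4·3) = 11.5 − 18 = -6.5.

-6.5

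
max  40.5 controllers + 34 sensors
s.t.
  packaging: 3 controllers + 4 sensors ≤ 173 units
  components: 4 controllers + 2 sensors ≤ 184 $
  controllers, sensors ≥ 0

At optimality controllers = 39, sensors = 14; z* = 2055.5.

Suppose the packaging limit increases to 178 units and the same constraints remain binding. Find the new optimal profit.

2083

Check each constraint at x*: packaging 173/173 (tight); components 184/184 (tight).
Dual feasibility on the basic columns requires 3·y_packaging + 4·y_components = 40.5, 4·y_packaging + 2·y_components = 34.
→ y_packaging = 5.5 and y_components = 6.
Δz = y_packaging·Δb = 5.5 × (5) = 27.5, so new z* = 2055.5 + 27.5 = 2083.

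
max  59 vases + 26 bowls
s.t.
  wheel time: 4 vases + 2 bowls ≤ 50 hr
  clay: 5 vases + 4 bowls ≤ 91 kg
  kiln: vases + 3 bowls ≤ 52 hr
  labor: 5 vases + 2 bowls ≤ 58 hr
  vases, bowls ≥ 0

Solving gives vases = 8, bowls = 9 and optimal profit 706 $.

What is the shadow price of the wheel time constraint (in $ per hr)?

6

At the optimum: wheel time uses 50 of 50 (binding); clay uses 76 of 91 (slack = 15); kiln uses 35 of 52 (slack = 17); labor uses 58 of 58 (binding).
Since clay, kiln are not tight, their duals are 0.
Dual feasibility on the basic columns requires 4·y_wheel time + 5·y_labor = 59, 2·y_wheel time + 2·y_labor = 26.
This yields shadow prices y_wheel time = 6, y_labor = 7.
Shadow price of wheel time = 6.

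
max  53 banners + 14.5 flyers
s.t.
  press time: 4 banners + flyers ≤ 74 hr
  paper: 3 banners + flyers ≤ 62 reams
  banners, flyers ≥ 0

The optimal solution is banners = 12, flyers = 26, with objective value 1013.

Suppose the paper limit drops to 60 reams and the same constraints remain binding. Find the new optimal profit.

Both press time and paper are binding at x*.
From A_Bᵀ y = c: 4·y_press time + 3·y_paper = 53; 1·y_press time + 1·y_paper = 14.5.
→ y_press time = 9.5 and y_paper = 5.
Δz = y_paper·Δb = 5 × (-2) = -10, so new z* = 1013 − 10 = 1003.

1003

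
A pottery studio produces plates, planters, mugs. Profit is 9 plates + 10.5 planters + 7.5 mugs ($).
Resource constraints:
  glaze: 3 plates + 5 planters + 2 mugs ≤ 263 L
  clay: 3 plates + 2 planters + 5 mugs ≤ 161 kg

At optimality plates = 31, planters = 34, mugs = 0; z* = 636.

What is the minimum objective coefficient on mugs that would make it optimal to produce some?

Check each constraint at x*: glaze 263/263 (tight); clay 161/161 (tight).
Dual feasibility on the basic columns requires 3·y_glaze + 3·y_clay = 9, 5·y_glaze + 2·y_clay = 10.5.
→ y_glaze = 1.5 and y_clay = 1.5.
mugs enters the basis when its profit ≥ yᵀa₃ = 1.5·2 + 1.5·5 = 10.5.

10.5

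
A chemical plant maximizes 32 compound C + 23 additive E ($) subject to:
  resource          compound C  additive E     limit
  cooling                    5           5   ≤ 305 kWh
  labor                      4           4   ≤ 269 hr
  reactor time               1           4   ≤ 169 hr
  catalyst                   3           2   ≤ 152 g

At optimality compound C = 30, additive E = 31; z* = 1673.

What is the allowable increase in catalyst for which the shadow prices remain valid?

Binding constraints: cooling, catalyst. The basis is B = [[5,5],[3,2]] with det -5.
Per unit increase in catalyst, x* moves by d = (1, -1).
The basis stays optimal until additive E reaches 0; allowable increase = 31 g.

31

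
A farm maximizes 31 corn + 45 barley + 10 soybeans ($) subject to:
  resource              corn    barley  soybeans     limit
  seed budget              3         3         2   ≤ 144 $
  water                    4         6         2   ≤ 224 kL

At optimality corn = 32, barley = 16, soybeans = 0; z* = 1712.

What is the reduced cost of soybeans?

At the optimum: seed budget uses 144 of 144 (binding); water uses 224 of 224 (binding).
Dual feasibility on the basic columns requires 3·y_seed budget + 4·y_water = 31, 3·y_seed budget + 6·y_water = 45.
This yields shadow prices y_seed budget = 1, y_water = 7.
Reduced cost of soybeans: c₃ − yᵀa₃ = 10 − (1·2 + 7·2) = 10 − 16 = -6.

-6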